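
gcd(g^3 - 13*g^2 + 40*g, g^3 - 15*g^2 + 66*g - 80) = g^2 - 13*g + 40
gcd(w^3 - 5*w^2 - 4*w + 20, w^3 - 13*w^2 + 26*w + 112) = w + 2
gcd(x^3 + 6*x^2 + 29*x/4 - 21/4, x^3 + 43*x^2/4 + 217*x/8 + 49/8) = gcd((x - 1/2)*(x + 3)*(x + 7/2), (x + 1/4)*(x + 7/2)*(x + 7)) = x + 7/2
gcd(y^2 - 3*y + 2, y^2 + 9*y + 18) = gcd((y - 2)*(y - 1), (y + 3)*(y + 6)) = 1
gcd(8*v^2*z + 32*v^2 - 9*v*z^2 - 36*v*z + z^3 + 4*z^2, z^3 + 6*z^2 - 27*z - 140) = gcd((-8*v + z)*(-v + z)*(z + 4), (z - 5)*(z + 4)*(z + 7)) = z + 4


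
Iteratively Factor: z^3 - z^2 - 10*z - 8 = (z + 1)*(z^2 - 2*z - 8) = (z + 1)*(z + 2)*(z - 4)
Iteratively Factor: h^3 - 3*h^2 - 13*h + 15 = (h - 5)*(h^2 + 2*h - 3) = (h - 5)*(h + 3)*(h - 1)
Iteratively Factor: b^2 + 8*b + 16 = (b + 4)*(b + 4)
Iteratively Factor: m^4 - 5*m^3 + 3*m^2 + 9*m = (m)*(m^3 - 5*m^2 + 3*m + 9) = m*(m - 3)*(m^2 - 2*m - 3) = m*(m - 3)^2*(m + 1)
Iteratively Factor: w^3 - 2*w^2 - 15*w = (w)*(w^2 - 2*w - 15) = w*(w + 3)*(w - 5)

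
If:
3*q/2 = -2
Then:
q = -4/3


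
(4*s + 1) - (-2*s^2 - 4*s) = 2*s^2 + 8*s + 1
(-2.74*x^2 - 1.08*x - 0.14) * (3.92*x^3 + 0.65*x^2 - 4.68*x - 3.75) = -10.7408*x^5 - 6.0146*x^4 + 11.5724*x^3 + 15.2384*x^2 + 4.7052*x + 0.525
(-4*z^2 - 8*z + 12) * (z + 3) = -4*z^3 - 20*z^2 - 12*z + 36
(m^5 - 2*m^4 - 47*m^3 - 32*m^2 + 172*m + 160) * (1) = m^5 - 2*m^4 - 47*m^3 - 32*m^2 + 172*m + 160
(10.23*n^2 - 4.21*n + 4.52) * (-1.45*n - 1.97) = -14.8335*n^3 - 14.0486*n^2 + 1.7397*n - 8.9044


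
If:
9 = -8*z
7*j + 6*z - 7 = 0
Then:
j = 55/28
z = -9/8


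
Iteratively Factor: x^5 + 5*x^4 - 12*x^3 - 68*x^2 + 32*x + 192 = (x - 3)*(x^4 + 8*x^3 + 12*x^2 - 32*x - 64) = (x - 3)*(x + 2)*(x^3 + 6*x^2 - 32) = (x - 3)*(x + 2)*(x + 4)*(x^2 + 2*x - 8) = (x - 3)*(x + 2)*(x + 4)^2*(x - 2)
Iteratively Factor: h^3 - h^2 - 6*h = (h - 3)*(h^2 + 2*h) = h*(h - 3)*(h + 2)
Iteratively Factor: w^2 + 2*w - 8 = (w - 2)*(w + 4)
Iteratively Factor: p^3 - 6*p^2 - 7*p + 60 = (p + 3)*(p^2 - 9*p + 20) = (p - 5)*(p + 3)*(p - 4)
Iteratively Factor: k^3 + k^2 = (k + 1)*(k^2) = k*(k + 1)*(k)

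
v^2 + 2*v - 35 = (v - 5)*(v + 7)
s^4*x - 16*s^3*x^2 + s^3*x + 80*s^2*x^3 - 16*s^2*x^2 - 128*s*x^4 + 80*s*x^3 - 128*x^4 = (s - 8*x)*(s - 4*x)^2*(s*x + x)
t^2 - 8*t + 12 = (t - 6)*(t - 2)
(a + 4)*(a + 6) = a^2 + 10*a + 24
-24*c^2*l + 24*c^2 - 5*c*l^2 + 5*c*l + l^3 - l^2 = (-8*c + l)*(3*c + l)*(l - 1)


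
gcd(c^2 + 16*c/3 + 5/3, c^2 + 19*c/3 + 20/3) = c + 5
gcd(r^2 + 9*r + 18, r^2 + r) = 1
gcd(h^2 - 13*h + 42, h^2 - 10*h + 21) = h - 7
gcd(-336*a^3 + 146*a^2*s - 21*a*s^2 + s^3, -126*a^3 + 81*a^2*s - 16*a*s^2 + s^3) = 42*a^2 - 13*a*s + s^2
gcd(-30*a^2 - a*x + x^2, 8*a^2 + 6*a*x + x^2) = 1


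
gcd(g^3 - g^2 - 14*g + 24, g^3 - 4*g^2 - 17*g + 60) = g^2 + g - 12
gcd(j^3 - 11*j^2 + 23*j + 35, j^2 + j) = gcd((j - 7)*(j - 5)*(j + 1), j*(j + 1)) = j + 1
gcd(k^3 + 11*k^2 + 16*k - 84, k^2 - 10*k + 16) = k - 2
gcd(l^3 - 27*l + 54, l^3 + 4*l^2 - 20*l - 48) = l + 6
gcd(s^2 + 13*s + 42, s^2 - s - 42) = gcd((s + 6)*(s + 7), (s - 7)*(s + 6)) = s + 6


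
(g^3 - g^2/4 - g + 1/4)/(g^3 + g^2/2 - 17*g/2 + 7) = (4*g^2 + 3*g - 1)/(2*(2*g^2 + 3*g - 14))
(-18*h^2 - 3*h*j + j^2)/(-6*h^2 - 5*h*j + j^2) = (3*h + j)/(h + j)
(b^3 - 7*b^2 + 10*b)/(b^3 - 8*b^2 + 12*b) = (b - 5)/(b - 6)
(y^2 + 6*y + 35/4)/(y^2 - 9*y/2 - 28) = (y + 5/2)/(y - 8)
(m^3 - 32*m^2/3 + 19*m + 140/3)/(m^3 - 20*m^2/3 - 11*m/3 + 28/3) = (m - 5)/(m - 1)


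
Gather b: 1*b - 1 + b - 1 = 2*b - 2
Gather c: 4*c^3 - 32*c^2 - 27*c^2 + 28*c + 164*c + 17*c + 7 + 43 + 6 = 4*c^3 - 59*c^2 + 209*c + 56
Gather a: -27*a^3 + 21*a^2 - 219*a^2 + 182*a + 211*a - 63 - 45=-27*a^3 - 198*a^2 + 393*a - 108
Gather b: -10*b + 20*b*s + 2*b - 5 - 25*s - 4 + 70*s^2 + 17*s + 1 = b*(20*s - 8) + 70*s^2 - 8*s - 8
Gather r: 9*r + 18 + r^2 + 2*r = r^2 + 11*r + 18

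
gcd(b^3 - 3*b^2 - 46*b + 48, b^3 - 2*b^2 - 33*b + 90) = b + 6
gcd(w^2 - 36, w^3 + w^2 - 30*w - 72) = w - 6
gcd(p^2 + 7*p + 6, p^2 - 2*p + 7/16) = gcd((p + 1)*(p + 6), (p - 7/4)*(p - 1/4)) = 1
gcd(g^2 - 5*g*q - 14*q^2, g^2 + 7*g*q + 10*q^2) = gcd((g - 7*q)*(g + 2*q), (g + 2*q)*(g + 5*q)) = g + 2*q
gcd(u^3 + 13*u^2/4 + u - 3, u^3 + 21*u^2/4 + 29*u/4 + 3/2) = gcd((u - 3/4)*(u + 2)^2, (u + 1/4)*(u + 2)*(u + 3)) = u + 2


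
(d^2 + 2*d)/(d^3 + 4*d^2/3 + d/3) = 3*(d + 2)/(3*d^2 + 4*d + 1)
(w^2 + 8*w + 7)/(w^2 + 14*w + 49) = (w + 1)/(w + 7)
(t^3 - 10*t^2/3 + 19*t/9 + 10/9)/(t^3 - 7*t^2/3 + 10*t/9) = (3*t^2 - 5*t - 2)/(t*(3*t - 2))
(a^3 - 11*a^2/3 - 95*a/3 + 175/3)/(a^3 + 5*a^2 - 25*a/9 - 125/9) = 3*(a - 7)/(3*a + 5)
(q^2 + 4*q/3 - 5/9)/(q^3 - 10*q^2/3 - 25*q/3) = (q - 1/3)/(q*(q - 5))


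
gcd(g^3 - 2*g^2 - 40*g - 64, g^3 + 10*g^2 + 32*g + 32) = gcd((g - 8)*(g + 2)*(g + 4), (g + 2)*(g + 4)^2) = g^2 + 6*g + 8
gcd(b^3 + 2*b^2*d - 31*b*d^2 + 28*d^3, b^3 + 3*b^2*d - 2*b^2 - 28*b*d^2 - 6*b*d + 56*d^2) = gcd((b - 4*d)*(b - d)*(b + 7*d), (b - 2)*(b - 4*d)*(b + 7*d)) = b^2 + 3*b*d - 28*d^2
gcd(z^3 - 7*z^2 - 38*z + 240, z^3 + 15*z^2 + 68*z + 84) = z + 6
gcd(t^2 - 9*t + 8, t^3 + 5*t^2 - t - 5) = t - 1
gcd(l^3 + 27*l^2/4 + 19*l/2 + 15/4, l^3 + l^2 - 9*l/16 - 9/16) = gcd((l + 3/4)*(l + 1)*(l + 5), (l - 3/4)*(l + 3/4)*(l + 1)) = l^2 + 7*l/4 + 3/4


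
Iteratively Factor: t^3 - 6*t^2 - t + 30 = (t - 5)*(t^2 - t - 6) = (t - 5)*(t - 3)*(t + 2)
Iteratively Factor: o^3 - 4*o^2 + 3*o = (o)*(o^2 - 4*o + 3) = o*(o - 3)*(o - 1)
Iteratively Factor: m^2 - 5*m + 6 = (m - 3)*(m - 2)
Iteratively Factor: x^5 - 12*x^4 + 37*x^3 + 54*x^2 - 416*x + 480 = (x + 3)*(x^4 - 15*x^3 + 82*x^2 - 192*x + 160) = (x - 4)*(x + 3)*(x^3 - 11*x^2 + 38*x - 40) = (x - 5)*(x - 4)*(x + 3)*(x^2 - 6*x + 8) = (x - 5)*(x - 4)*(x - 2)*(x + 3)*(x - 4)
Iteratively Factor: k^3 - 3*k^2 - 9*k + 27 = (k + 3)*(k^2 - 6*k + 9) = (k - 3)*(k + 3)*(k - 3)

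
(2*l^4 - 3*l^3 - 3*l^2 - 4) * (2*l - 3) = 4*l^5 - 12*l^4 + 3*l^3 + 9*l^2 - 8*l + 12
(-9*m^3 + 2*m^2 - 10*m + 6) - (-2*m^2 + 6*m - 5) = -9*m^3 + 4*m^2 - 16*m + 11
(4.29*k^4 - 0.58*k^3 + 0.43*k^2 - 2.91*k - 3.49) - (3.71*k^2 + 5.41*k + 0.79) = 4.29*k^4 - 0.58*k^3 - 3.28*k^2 - 8.32*k - 4.28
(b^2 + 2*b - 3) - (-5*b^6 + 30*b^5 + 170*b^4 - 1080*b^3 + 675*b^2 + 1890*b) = 5*b^6 - 30*b^5 - 170*b^4 + 1080*b^3 - 674*b^2 - 1888*b - 3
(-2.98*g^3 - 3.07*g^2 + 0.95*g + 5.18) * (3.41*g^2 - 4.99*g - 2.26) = -10.1618*g^5 + 4.4015*g^4 + 25.2936*g^3 + 19.8615*g^2 - 27.9952*g - 11.7068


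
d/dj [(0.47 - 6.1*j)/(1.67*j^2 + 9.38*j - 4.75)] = (10.187*j^2 - 1.5698*j + 24.5664)/(2.7889*j^4 + 31.3292*j^3 + 72.1194*j^2 - 89.11*j + 22.5625)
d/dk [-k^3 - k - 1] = -3*k^2 - 1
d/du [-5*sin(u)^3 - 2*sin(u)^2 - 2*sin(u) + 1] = (-4*sin(u) + 15*cos(u)^2 - 17)*cos(u)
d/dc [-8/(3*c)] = 8/(3*c^2)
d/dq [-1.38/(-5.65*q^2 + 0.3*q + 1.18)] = (0.414 - 15.594*q)/(-5.65*q^2 + 0.3*q + 1.18)^2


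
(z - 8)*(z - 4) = z^2 - 12*z + 32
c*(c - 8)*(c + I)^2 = c^4 - 8*c^3 + 2*I*c^3 - c^2 - 16*I*c^2 + 8*c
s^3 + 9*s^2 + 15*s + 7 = (s + 1)^2*(s + 7)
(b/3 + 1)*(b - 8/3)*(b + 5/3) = b^3/3 + 2*b^2/3 - 67*b/27 - 40/9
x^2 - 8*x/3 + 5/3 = (x - 5/3)*(x - 1)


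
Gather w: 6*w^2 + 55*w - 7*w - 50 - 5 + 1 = 6*w^2 + 48*w - 54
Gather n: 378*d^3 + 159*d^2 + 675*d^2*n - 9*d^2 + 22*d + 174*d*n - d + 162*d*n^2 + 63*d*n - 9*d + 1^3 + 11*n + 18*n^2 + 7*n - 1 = 378*d^3 + 150*d^2 + 12*d + n^2*(162*d + 18) + n*(675*d^2 + 237*d + 18)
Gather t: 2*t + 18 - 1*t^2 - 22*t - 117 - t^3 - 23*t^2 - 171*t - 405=-t^3 - 24*t^2 - 191*t - 504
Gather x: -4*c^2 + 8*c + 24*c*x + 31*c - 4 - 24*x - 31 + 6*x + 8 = -4*c^2 + 39*c + x*(24*c - 18) - 27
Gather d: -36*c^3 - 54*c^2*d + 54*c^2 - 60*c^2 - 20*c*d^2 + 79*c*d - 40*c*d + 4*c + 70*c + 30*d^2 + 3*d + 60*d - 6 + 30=-36*c^3 - 6*c^2 + 74*c + d^2*(30 - 20*c) + d*(-54*c^2 + 39*c + 63) + 24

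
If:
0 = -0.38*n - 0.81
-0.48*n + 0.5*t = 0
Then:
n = -2.13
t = -2.05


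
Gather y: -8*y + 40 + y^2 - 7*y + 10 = y^2 - 15*y + 50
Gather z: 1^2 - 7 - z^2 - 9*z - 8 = -z^2 - 9*z - 14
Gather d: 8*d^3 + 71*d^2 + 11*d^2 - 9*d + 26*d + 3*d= 8*d^3 + 82*d^2 + 20*d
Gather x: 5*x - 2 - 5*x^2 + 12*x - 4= -5*x^2 + 17*x - 6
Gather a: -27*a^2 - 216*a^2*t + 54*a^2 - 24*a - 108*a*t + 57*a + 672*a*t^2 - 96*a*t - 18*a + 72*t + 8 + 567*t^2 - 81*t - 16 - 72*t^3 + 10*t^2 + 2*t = a^2*(27 - 216*t) + a*(672*t^2 - 204*t + 15) - 72*t^3 + 577*t^2 - 7*t - 8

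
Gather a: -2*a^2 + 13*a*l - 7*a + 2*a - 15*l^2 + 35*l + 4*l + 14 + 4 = -2*a^2 + a*(13*l - 5) - 15*l^2 + 39*l + 18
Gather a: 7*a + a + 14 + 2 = 8*a + 16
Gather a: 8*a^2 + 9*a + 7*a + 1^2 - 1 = 8*a^2 + 16*a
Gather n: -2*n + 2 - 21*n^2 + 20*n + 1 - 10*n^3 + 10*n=-10*n^3 - 21*n^2 + 28*n + 3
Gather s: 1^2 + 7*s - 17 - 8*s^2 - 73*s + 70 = -8*s^2 - 66*s + 54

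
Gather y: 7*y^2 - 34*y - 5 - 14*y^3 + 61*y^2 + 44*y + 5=-14*y^3 + 68*y^2 + 10*y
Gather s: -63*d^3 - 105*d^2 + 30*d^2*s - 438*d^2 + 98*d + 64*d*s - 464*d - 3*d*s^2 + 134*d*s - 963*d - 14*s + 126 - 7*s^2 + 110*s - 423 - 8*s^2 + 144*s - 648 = -63*d^3 - 543*d^2 - 1329*d + s^2*(-3*d - 15) + s*(30*d^2 + 198*d + 240) - 945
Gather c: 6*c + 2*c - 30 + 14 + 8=8*c - 8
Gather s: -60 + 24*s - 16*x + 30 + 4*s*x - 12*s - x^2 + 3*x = s*(4*x + 12) - x^2 - 13*x - 30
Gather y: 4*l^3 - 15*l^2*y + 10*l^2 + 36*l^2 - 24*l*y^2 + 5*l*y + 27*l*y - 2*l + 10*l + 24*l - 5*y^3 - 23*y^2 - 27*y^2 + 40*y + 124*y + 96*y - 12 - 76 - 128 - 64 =4*l^3 + 46*l^2 + 32*l - 5*y^3 + y^2*(-24*l - 50) + y*(-15*l^2 + 32*l + 260) - 280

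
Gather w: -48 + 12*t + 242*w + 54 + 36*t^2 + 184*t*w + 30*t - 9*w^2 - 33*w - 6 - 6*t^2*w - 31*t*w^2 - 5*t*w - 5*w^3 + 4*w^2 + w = 36*t^2 + 42*t - 5*w^3 + w^2*(-31*t - 5) + w*(-6*t^2 + 179*t + 210)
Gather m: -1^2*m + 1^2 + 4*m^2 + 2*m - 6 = 4*m^2 + m - 5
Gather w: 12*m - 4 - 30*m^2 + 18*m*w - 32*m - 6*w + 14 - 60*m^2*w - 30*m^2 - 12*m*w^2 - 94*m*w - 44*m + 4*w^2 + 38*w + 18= -60*m^2 - 64*m + w^2*(4 - 12*m) + w*(-60*m^2 - 76*m + 32) + 28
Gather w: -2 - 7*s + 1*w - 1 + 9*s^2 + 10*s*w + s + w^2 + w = 9*s^2 - 6*s + w^2 + w*(10*s + 2) - 3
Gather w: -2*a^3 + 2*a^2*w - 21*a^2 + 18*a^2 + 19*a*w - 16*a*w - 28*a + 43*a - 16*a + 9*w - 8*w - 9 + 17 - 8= -2*a^3 - 3*a^2 - a + w*(2*a^2 + 3*a + 1)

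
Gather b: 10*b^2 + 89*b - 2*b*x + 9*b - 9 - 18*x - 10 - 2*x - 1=10*b^2 + b*(98 - 2*x) - 20*x - 20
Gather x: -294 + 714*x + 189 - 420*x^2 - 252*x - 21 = -420*x^2 + 462*x - 126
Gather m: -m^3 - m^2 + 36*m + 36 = -m^3 - m^2 + 36*m + 36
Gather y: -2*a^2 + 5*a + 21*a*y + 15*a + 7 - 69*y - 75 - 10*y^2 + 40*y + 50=-2*a^2 + 20*a - 10*y^2 + y*(21*a - 29) - 18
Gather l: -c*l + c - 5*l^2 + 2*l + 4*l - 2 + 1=c - 5*l^2 + l*(6 - c) - 1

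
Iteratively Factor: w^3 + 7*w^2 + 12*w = (w + 4)*(w^2 + 3*w) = (w + 3)*(w + 4)*(w)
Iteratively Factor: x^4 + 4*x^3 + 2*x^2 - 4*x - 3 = (x + 3)*(x^3 + x^2 - x - 1) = (x + 1)*(x + 3)*(x^2 - 1) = (x + 1)^2*(x + 3)*(x - 1)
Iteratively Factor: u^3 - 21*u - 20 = (u + 4)*(u^2 - 4*u - 5) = (u - 5)*(u + 4)*(u + 1)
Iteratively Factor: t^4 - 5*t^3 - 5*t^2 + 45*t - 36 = (t - 1)*(t^3 - 4*t^2 - 9*t + 36) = (t - 3)*(t - 1)*(t^2 - t - 12) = (t - 4)*(t - 3)*(t - 1)*(t + 3)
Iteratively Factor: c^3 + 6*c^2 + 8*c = (c + 4)*(c^2 + 2*c) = c*(c + 4)*(c + 2)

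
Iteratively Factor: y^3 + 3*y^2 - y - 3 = (y + 1)*(y^2 + 2*y - 3) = (y - 1)*(y + 1)*(y + 3)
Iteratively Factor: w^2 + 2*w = (w)*(w + 2)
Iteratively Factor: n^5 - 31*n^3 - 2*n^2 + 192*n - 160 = (n - 5)*(n^4 + 5*n^3 - 6*n^2 - 32*n + 32) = (n - 5)*(n - 2)*(n^3 + 7*n^2 + 8*n - 16) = (n - 5)*(n - 2)*(n + 4)*(n^2 + 3*n - 4) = (n - 5)*(n - 2)*(n - 1)*(n + 4)*(n + 4)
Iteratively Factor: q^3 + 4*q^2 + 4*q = (q + 2)*(q^2 + 2*q) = (q + 2)^2*(q)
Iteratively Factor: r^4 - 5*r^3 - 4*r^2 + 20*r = (r + 2)*(r^3 - 7*r^2 + 10*r) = (r - 2)*(r + 2)*(r^2 - 5*r) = (r - 5)*(r - 2)*(r + 2)*(r)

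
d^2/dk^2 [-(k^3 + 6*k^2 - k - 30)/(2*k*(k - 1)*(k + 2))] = (-5*k^6 - 3*k^5 + 147*k^4 + 227*k^3 - 90*k^2 - 180*k + 120)/(k^3*(k^6 + 3*k^5 - 3*k^4 - 11*k^3 + 6*k^2 + 12*k - 8))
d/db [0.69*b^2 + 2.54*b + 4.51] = 1.38*b + 2.54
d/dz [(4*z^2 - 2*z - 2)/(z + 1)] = 4*z*(z + 2)/(z^2 + 2*z + 1)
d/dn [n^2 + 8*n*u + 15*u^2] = 2*n + 8*u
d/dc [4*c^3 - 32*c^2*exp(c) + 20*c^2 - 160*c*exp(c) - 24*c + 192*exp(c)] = -32*c^2*exp(c) + 12*c^2 - 224*c*exp(c) + 40*c + 32*exp(c) - 24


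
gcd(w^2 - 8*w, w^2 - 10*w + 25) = 1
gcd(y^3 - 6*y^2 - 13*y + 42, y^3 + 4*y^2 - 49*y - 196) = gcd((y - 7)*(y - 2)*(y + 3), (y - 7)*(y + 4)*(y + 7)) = y - 7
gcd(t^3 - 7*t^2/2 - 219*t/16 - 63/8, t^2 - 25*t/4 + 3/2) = t - 6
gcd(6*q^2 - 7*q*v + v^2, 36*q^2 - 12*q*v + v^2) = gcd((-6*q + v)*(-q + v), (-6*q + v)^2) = 6*q - v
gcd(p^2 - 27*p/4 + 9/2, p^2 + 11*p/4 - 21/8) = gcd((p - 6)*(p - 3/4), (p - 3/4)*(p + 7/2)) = p - 3/4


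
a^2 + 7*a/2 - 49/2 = (a - 7/2)*(a + 7)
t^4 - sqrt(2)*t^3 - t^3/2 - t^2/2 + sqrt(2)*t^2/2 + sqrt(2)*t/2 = t*(t - 1)*(t + 1/2)*(t - sqrt(2))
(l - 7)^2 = l^2 - 14*l + 49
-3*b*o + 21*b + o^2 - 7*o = (-3*b + o)*(o - 7)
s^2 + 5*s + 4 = (s + 1)*(s + 4)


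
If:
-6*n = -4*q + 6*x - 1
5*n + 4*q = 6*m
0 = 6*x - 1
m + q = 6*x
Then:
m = 11/20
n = 3/10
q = 9/20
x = 1/6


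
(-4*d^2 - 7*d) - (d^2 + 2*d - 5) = -5*d^2 - 9*d + 5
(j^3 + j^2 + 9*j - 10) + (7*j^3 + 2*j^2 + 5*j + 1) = 8*j^3 + 3*j^2 + 14*j - 9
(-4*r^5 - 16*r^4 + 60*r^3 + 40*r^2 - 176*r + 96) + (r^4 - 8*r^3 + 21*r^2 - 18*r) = -4*r^5 - 15*r^4 + 52*r^3 + 61*r^2 - 194*r + 96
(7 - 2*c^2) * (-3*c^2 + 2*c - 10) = 6*c^4 - 4*c^3 - c^2 + 14*c - 70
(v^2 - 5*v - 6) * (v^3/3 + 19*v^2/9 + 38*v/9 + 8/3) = v^5/3 + 4*v^4/9 - 25*v^3/3 - 280*v^2/9 - 116*v/3 - 16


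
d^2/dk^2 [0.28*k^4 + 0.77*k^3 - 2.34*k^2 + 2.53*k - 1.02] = 3.36*k^2 + 4.62*k - 4.68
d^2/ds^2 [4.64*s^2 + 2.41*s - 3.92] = 9.28000000000000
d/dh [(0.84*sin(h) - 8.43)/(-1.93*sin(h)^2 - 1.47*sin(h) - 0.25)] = (1.6212*sin(h)^2 - 32.5398*sin(h) - 12.6021)*cos(h)/(3.7249*sin(h)^4 + 5.6742*sin(h)^3 + 3.1259*sin(h)^2 + 0.735*sin(h) + 0.0625)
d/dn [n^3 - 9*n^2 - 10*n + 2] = 3*n^2 - 18*n - 10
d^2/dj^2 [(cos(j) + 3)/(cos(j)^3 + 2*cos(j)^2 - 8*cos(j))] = (2*(cos(j) + 3)*(3*cos(j)^2 + 4*cos(j) - 8)^2*sin(j)^2 - (cos(j)^2 + 2*cos(j) - 8)^2*cos(j)^3 + (cos(j)^2 + 2*cos(j) - 8)*(12*(1 - cos(2*j))^2 - 174*cos(j) + 36*cos(2*j) + 86*cos(3*j) + 9*cos(4*j) + 11)*cos(j)/8)/((cos(j)^2 + 2*cos(j) - 8)^3*cos(j)^3)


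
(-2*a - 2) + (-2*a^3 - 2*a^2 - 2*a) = -2*a^3 - 2*a^2 - 4*a - 2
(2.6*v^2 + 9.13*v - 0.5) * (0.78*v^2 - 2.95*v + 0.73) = 2.028*v^4 - 0.5486*v^3 - 25.4255*v^2 + 8.1399*v - 0.365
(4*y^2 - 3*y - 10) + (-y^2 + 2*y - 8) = 3*y^2 - y - 18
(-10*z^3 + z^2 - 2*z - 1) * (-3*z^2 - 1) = 30*z^5 - 3*z^4 + 16*z^3 + 2*z^2 + 2*z + 1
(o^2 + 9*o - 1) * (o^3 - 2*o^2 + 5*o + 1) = o^5 + 7*o^4 - 14*o^3 + 48*o^2 + 4*o - 1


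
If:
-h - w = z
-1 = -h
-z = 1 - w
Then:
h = 1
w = 0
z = -1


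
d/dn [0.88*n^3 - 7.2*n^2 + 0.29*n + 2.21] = 2.64*n^2 - 14.4*n + 0.29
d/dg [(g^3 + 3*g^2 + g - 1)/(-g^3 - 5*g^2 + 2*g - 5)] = (-2*g^4 + 6*g^3 - 7*g^2 - 40*g - 3)/(g^6 + 10*g^5 + 21*g^4 - 10*g^3 + 54*g^2 - 20*g + 25)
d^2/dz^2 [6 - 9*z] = 0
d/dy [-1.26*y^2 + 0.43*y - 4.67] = 0.43 - 2.52*y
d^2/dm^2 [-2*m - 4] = 0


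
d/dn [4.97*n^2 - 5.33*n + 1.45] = 9.94*n - 5.33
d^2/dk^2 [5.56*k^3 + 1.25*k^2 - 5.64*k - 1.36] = 33.36*k + 2.5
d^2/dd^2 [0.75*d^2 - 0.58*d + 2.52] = 1.50000000000000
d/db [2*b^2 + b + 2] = 4*b + 1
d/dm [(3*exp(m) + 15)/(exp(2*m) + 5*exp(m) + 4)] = 3*(-(exp(m) + 5)*(2*exp(m) + 5) + exp(2*m) + 5*exp(m) + 4)*exp(m)/(exp(2*m) + 5*exp(m) + 4)^2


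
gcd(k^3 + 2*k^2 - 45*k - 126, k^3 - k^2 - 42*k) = k^2 - k - 42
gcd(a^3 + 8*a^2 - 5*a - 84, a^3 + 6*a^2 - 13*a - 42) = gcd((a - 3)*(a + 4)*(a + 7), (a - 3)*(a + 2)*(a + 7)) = a^2 + 4*a - 21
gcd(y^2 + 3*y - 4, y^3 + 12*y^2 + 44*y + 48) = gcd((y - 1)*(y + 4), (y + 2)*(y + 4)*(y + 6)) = y + 4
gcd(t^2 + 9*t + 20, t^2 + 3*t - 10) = t + 5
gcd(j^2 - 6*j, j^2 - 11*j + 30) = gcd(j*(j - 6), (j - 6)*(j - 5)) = j - 6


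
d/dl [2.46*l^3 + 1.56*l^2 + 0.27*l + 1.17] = 7.38*l^2 + 3.12*l + 0.27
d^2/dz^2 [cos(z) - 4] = -cos(z)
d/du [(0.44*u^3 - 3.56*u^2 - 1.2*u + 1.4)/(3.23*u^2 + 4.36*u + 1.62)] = (1.4212*u^4 + 3.8368*u^3 - 9.5072*u^2 - 20.5784*u - 8.048)/(10.4329*u^4 + 28.1656*u^3 + 29.4748*u^2 + 14.1264*u + 2.6244)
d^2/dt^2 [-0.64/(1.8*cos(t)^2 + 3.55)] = (8.2944*sin(t)^4 + 12.2112*sin(t)^2 - 12.3264)/(1.8*cos(t)^2 + 3.55)^3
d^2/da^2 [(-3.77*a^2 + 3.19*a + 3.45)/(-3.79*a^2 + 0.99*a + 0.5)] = (1.13686837721616e-13*a^4 - 63.3521239999999*a^3 - 254.47197*a^2 + 41.39817*a - 14.79509)/(54.439939*a^6 - 42.661377*a^5 - 10.402413*a^4 + 10.286001*a^3 + 1.37235*a^2 - 0.7425*a - 0.125)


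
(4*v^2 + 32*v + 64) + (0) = 4*v^2 + 32*v + 64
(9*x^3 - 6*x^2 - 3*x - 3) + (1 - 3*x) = 9*x^3 - 6*x^2 - 6*x - 2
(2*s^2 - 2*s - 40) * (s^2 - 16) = 2*s^4 - 2*s^3 - 72*s^2 + 32*s + 640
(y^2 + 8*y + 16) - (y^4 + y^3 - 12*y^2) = -y^4 - y^3 + 13*y^2 + 8*y + 16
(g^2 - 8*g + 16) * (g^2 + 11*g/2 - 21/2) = g^4 - 5*g^3/2 - 77*g^2/2 + 172*g - 168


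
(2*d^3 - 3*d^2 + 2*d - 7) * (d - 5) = 2*d^4 - 13*d^3 + 17*d^2 - 17*d + 35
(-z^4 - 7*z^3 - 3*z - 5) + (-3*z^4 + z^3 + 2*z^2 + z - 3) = -4*z^4 - 6*z^3 + 2*z^2 - 2*z - 8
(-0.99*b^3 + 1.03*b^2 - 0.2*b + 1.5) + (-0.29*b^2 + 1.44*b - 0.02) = -0.99*b^3 + 0.74*b^2 + 1.24*b + 1.48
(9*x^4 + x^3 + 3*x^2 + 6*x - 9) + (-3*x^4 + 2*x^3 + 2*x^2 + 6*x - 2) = 6*x^4 + 3*x^3 + 5*x^2 + 12*x - 11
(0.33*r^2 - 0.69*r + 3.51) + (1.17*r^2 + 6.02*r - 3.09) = 1.5*r^2 + 5.33*r + 0.42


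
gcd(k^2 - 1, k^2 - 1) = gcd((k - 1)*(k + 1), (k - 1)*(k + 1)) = k^2 - 1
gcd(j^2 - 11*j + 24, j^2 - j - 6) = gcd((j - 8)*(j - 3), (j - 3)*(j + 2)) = j - 3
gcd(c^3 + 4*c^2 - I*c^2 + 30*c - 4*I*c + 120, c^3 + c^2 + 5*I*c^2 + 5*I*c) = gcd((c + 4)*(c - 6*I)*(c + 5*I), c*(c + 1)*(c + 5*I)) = c + 5*I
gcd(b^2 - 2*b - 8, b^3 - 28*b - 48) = b + 2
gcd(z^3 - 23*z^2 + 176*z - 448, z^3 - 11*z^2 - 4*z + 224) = z^2 - 15*z + 56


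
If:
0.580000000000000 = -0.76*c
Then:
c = -0.76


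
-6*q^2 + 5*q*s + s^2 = (-q + s)*(6*q + s)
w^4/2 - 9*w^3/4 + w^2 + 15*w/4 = w*(w/2 + 1/2)*(w - 3)*(w - 5/2)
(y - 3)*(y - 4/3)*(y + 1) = y^3 - 10*y^2/3 - y/3 + 4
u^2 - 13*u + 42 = (u - 7)*(u - 6)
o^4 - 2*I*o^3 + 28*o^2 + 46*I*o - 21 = (o - 7*I)*(o + I)^2*(o + 3*I)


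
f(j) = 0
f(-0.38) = 0.00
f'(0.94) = 0.00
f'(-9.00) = 0.00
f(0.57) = 0.00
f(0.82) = 0.00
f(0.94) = 0.00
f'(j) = 0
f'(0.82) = 0.00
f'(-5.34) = 0.00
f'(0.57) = 0.00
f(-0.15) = 0.00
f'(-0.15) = 0.00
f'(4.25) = 0.00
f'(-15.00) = 0.00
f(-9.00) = 0.00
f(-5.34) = 0.00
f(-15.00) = 0.00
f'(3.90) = 0.00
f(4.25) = 0.00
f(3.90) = 0.00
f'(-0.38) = 0.00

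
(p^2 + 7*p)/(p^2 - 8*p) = (p + 7)/(p - 8)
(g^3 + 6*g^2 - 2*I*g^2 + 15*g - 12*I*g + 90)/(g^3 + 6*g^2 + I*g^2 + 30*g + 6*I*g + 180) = (g + 3*I)/(g + 6*I)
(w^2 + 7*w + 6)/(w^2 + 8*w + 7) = (w + 6)/(w + 7)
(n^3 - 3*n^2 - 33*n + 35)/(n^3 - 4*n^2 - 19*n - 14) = (n^2 + 4*n - 5)/(n^2 + 3*n + 2)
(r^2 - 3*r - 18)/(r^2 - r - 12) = (r - 6)/(r - 4)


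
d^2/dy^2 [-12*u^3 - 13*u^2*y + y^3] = 6*y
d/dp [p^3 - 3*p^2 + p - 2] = 3*p^2 - 6*p + 1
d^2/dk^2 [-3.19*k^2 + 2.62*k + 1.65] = -6.38000000000000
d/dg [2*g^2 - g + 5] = 4*g - 1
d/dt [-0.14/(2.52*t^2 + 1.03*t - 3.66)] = (0.7056*t + 0.1442)/(2.52*t^2 + 1.03*t - 3.66)^2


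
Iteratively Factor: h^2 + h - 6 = (h + 3)*(h - 2)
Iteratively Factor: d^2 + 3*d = (d)*(d + 3)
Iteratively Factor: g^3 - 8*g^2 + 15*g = (g - 5)*(g^2 - 3*g) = g*(g - 5)*(g - 3)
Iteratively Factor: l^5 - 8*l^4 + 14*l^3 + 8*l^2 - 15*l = (l + 1)*(l^4 - 9*l^3 + 23*l^2 - 15*l) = (l - 3)*(l + 1)*(l^3 - 6*l^2 + 5*l) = (l - 3)*(l - 1)*(l + 1)*(l^2 - 5*l) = l*(l - 3)*(l - 1)*(l + 1)*(l - 5)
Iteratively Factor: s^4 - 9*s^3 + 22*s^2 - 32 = (s - 4)*(s^3 - 5*s^2 + 2*s + 8) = (s - 4)^2*(s^2 - s - 2) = (s - 4)^2*(s - 2)*(s + 1)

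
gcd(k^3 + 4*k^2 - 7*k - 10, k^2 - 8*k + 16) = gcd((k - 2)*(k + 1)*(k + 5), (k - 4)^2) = 1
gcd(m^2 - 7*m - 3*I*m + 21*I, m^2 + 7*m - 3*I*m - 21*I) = m - 3*I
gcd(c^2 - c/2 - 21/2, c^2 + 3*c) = c + 3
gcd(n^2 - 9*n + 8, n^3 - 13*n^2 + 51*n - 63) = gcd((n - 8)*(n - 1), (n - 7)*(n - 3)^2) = 1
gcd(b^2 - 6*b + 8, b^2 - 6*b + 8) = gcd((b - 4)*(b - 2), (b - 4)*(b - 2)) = b^2 - 6*b + 8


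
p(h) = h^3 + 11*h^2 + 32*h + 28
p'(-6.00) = 8.00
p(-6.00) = 16.00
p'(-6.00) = 8.00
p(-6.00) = 16.00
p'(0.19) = 36.29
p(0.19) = 34.48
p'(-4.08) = -7.82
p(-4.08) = 12.63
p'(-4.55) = -5.99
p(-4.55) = 15.93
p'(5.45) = 241.01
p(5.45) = 691.01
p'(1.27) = 64.78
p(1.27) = 88.43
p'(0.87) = 53.41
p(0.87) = 64.82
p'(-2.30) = -2.73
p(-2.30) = 0.42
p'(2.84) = 118.68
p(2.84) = 230.51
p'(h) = 3*h^2 + 22*h + 32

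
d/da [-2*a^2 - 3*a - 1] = -4*a - 3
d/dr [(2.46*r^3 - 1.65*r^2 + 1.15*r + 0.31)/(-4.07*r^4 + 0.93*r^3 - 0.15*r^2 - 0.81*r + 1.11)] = (10.0122*r^6 - 13.431*r^5 + 15.207*r^4 - 1.0774*r^3 + 8.8359*r^2 - 3.57*r + 1.5276)/(16.5649*r^8 - 7.5702*r^7 + 2.0859*r^6 + 6.3144*r^5 - 10.5195*r^4 + 2.3076*r^3 + 0.3231*r^2 - 1.7982*r + 1.2321)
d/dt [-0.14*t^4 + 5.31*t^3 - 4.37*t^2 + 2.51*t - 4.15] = -0.56*t^3 + 15.93*t^2 - 8.74*t + 2.51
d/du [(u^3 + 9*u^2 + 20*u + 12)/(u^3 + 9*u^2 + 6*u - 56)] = 2*(-14*u^3 - 165*u^2 - 612*u - 596)/(u^6 + 18*u^5 + 93*u^4 - 4*u^3 - 972*u^2 - 672*u + 3136)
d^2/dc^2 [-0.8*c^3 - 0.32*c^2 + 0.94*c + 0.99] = -4.8*c - 0.64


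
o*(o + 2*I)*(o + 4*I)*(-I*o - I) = -I*o^4 + 6*o^3 - I*o^3 + 6*o^2 + 8*I*o^2 + 8*I*o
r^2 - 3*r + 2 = (r - 2)*(r - 1)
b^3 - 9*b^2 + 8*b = b*(b - 8)*(b - 1)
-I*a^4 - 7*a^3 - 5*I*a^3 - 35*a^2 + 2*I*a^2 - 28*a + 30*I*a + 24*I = (a + 4)*(a - 6*I)*(a - I)*(-I*a - I)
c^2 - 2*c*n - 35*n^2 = (c - 7*n)*(c + 5*n)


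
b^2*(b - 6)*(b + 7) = b^4 + b^3 - 42*b^2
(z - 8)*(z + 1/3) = z^2 - 23*z/3 - 8/3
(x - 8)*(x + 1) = x^2 - 7*x - 8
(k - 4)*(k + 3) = k^2 - k - 12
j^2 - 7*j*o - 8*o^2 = (j - 8*o)*(j + o)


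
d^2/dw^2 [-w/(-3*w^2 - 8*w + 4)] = 2*(4*w*(3*w + 4)^2 - (9*w + 8)*(3*w^2 + 8*w - 4))/(3*w^2 + 8*w - 4)^3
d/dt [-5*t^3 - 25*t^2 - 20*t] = -15*t^2 - 50*t - 20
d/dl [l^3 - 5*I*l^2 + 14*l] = 3*l^2 - 10*I*l + 14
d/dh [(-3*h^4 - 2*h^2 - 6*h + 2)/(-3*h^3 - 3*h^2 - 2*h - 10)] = (9*h^6 + 18*h^5 + 12*h^4 + 84*h^3 + 4*h^2 + 52*h + 64)/(9*h^6 + 18*h^5 + 21*h^4 + 72*h^3 + 64*h^2 + 40*h + 100)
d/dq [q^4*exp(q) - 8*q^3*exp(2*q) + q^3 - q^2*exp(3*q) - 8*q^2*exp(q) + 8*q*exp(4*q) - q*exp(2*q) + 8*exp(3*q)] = q^4*exp(q) - 16*q^3*exp(2*q) + 4*q^3*exp(q) - 3*q^2*exp(3*q) - 24*q^2*exp(2*q) - 8*q^2*exp(q) + 3*q^2 + 32*q*exp(4*q) - 2*q*exp(3*q) - 2*q*exp(2*q) - 16*q*exp(q) + 8*exp(4*q) + 24*exp(3*q) - exp(2*q)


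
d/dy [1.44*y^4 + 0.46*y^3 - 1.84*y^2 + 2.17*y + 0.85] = 5.76*y^3 + 1.38*y^2 - 3.68*y + 2.17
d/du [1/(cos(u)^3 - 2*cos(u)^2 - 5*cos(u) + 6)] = (3*cos(u)^2 - 4*cos(u) - 5)*sin(u)/(cos(u)^3 - 2*cos(u)^2 - 5*cos(u) + 6)^2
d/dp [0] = 0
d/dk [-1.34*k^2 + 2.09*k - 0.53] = 2.09 - 2.68*k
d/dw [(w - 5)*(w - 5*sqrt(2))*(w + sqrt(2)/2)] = 3*w^2 - 9*sqrt(2)*w - 10*w - 5 + 45*sqrt(2)/2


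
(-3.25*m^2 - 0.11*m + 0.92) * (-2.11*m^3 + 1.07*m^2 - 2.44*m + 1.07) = 6.8575*m^5 - 3.2454*m^4 + 5.8711*m^3 - 2.2247*m^2 - 2.3625*m + 0.9844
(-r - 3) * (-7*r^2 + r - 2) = 7*r^3 + 20*r^2 - r + 6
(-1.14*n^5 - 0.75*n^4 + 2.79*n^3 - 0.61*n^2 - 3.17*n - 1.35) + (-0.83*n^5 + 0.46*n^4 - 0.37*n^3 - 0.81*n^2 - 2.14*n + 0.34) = -1.97*n^5 - 0.29*n^4 + 2.42*n^3 - 1.42*n^2 - 5.31*n - 1.01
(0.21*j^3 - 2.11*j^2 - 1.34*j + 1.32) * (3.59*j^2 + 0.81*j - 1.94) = 0.7539*j^5 - 7.4048*j^4 - 6.9271*j^3 + 7.7468*j^2 + 3.6688*j - 2.5608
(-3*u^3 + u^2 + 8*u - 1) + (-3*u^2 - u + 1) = -3*u^3 - 2*u^2 + 7*u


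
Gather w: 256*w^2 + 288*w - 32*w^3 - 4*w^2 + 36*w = -32*w^3 + 252*w^2 + 324*w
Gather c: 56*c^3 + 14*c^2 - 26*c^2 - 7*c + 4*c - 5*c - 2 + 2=56*c^3 - 12*c^2 - 8*c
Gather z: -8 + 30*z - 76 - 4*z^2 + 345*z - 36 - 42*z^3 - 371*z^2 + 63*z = -42*z^3 - 375*z^2 + 438*z - 120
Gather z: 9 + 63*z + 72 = 63*z + 81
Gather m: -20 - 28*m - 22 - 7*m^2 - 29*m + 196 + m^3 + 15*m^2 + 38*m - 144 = m^3 + 8*m^2 - 19*m + 10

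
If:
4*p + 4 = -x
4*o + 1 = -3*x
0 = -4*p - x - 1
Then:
No Solution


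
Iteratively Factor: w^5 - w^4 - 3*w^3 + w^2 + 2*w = (w - 1)*(w^4 - 3*w^2 - 2*w) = (w - 1)*(w + 1)*(w^3 - w^2 - 2*w) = (w - 2)*(w - 1)*(w + 1)*(w^2 + w) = (w - 2)*(w - 1)*(w + 1)^2*(w)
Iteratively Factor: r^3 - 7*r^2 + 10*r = (r - 5)*(r^2 - 2*r) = r*(r - 5)*(r - 2)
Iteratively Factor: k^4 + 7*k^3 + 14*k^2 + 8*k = (k)*(k^3 + 7*k^2 + 14*k + 8) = k*(k + 4)*(k^2 + 3*k + 2) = k*(k + 1)*(k + 4)*(k + 2)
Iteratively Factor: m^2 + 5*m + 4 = (m + 4)*(m + 1)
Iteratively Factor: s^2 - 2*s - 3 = (s + 1)*(s - 3)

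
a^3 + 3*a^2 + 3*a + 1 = (a + 1)^3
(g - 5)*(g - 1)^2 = g^3 - 7*g^2 + 11*g - 5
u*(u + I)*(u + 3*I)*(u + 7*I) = u^4 + 11*I*u^3 - 31*u^2 - 21*I*u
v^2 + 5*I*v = v*(v + 5*I)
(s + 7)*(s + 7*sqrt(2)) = s^2 + 7*s + 7*sqrt(2)*s + 49*sqrt(2)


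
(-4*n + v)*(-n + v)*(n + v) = 4*n^3 - n^2*v - 4*n*v^2 + v^3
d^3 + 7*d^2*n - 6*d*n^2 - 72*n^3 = (d - 3*n)*(d + 4*n)*(d + 6*n)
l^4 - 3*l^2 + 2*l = l*(l - 1)^2*(l + 2)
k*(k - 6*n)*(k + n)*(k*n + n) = k^4*n - 5*k^3*n^2 + k^3*n - 6*k^2*n^3 - 5*k^2*n^2 - 6*k*n^3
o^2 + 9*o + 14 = (o + 2)*(o + 7)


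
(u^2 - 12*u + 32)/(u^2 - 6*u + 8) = (u - 8)/(u - 2)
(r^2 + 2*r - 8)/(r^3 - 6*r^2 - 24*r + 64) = 1/(r - 8)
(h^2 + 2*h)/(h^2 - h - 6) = h/(h - 3)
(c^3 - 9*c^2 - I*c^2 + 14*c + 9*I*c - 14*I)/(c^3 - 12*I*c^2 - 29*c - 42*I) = (c^3 - c^2*(9 + I) + c*(14 + 9*I) - 14*I)/(c^3 - 12*I*c^2 - 29*c - 42*I)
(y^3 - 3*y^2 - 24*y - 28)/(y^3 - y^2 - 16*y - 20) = (y - 7)/(y - 5)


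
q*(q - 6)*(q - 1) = q^3 - 7*q^2 + 6*q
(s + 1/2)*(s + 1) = s^2 + 3*s/2 + 1/2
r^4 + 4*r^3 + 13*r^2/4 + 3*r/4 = r*(r + 1/2)^2*(r + 3)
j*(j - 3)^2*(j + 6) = j^4 - 27*j^2 + 54*j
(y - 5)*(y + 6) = y^2 + y - 30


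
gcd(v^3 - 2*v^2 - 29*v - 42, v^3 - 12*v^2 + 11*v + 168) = v^2 - 4*v - 21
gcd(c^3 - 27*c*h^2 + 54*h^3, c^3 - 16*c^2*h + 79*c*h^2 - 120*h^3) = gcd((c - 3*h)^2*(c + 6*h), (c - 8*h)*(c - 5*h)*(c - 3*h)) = c - 3*h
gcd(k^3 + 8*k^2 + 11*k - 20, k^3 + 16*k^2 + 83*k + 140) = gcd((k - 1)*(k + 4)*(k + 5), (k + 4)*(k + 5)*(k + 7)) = k^2 + 9*k + 20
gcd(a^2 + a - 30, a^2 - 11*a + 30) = a - 5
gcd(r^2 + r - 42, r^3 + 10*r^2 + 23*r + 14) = r + 7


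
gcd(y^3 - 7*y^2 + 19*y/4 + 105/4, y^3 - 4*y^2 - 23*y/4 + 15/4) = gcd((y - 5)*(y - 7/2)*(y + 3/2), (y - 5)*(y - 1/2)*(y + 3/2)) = y^2 - 7*y/2 - 15/2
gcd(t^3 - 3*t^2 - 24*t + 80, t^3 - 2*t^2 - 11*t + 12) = t - 4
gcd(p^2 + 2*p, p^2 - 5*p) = p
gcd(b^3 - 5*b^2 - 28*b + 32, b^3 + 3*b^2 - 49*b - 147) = 1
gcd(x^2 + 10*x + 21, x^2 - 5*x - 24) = x + 3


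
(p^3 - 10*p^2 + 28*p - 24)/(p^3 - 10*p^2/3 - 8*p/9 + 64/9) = 9*(p^2 - 8*p + 12)/(9*p^2 - 12*p - 32)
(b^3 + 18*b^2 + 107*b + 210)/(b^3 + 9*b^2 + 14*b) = (b^2 + 11*b + 30)/(b*(b + 2))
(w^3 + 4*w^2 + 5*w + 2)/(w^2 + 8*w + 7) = (w^2 + 3*w + 2)/(w + 7)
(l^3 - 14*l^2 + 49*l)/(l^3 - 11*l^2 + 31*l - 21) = l*(l - 7)/(l^2 - 4*l + 3)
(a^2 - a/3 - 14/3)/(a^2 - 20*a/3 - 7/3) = (-3*a^2 + a + 14)/(-3*a^2 + 20*a + 7)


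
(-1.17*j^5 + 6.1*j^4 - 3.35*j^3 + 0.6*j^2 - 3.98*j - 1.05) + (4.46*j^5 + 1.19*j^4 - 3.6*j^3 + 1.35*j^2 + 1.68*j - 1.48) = 3.29*j^5 + 7.29*j^4 - 6.95*j^3 + 1.95*j^2 - 2.3*j - 2.53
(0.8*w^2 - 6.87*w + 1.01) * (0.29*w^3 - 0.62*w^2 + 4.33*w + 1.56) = 0.232*w^5 - 2.4883*w^4 + 8.0163*w^3 - 29.1253*w^2 - 6.3439*w + 1.5756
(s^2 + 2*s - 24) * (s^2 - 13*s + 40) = s^4 - 11*s^3 - 10*s^2 + 392*s - 960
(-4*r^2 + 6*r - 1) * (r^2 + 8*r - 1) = -4*r^4 - 26*r^3 + 51*r^2 - 14*r + 1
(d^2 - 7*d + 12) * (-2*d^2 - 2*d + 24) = -2*d^4 + 12*d^3 + 14*d^2 - 192*d + 288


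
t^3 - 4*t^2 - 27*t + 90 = (t - 6)*(t - 3)*(t + 5)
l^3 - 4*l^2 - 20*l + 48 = (l - 6)*(l - 2)*(l + 4)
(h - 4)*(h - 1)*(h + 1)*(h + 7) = h^4 + 3*h^3 - 29*h^2 - 3*h + 28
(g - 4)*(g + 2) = g^2 - 2*g - 8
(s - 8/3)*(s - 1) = s^2 - 11*s/3 + 8/3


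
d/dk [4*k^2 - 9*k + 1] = 8*k - 9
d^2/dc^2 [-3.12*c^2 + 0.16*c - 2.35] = -6.24000000000000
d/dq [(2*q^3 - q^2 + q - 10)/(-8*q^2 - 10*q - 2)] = (-8*q^4 - 20*q^3 + 3*q^2 - 78*q - 51)/(2*(16*q^4 + 40*q^3 + 33*q^2 + 10*q + 1))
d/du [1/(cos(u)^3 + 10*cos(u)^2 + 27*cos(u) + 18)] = (3*cos(u)^2 + 20*cos(u) + 27)*sin(u)/(cos(u)^3 + 10*cos(u)^2 + 27*cos(u) + 18)^2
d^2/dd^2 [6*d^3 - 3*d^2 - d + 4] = 36*d - 6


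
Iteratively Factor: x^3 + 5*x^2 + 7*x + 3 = (x + 1)*(x^2 + 4*x + 3) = (x + 1)^2*(x + 3)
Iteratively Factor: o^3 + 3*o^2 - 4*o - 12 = (o + 3)*(o^2 - 4) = (o + 2)*(o + 3)*(o - 2)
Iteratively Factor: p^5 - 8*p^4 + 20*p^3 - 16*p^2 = (p - 2)*(p^4 - 6*p^3 + 8*p^2) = (p - 2)^2*(p^3 - 4*p^2) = p*(p - 2)^2*(p^2 - 4*p) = p*(p - 4)*(p - 2)^2*(p)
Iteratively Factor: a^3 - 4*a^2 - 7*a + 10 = (a + 2)*(a^2 - 6*a + 5) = (a - 5)*(a + 2)*(a - 1)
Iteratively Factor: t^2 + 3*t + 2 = (t + 1)*(t + 2)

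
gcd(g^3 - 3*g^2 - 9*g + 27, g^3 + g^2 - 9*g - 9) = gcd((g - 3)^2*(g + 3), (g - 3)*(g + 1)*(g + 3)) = g^2 - 9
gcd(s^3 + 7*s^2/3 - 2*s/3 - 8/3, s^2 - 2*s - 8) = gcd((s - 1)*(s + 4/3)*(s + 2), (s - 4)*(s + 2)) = s + 2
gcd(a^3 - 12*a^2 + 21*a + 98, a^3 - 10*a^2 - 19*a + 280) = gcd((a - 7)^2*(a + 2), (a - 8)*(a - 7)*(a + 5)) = a - 7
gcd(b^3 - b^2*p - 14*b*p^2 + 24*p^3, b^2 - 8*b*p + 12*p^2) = -b + 2*p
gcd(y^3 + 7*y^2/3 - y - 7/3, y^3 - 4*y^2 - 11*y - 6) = y + 1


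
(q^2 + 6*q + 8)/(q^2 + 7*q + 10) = (q + 4)/(q + 5)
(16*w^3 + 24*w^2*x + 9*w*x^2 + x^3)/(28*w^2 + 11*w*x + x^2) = (4*w^2 + 5*w*x + x^2)/(7*w + x)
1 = 1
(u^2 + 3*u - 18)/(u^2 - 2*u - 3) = (u + 6)/(u + 1)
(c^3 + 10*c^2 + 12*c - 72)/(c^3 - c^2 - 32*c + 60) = (c + 6)/(c - 5)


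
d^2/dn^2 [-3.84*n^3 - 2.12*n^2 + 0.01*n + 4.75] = -23.04*n - 4.24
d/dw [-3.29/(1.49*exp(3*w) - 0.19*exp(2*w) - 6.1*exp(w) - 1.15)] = (14.7063*exp(2*w) - 1.2502*exp(w) - 20.069)*exp(w)/(-1.49*exp(3*w) + 0.19*exp(2*w) + 6.1*exp(w) + 1.15)^2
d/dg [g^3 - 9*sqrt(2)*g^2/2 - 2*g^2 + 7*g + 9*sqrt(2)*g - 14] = 3*g^2 - 9*sqrt(2)*g - 4*g + 7 + 9*sqrt(2)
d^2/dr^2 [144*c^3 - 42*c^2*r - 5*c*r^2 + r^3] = -10*c + 6*r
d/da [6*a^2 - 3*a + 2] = 12*a - 3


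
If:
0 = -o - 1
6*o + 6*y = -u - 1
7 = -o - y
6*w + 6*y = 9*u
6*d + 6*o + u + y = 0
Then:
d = -29/6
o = -1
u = 41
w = 135/2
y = -6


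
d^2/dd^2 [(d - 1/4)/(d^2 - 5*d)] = (3*d*(7 - 4*d)*(d - 5) + (2*d - 5)^2*(4*d - 1))/(2*d^3*(d - 5)^3)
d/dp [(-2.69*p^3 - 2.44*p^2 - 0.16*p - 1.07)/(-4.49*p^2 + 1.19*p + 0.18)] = (12.0781*p^4 - 6.4022*p^3 - 5.0746*p^2 - 10.487*p + 1.2445)/(20.1601*p^4 - 10.6862*p^3 - 0.2003*p^2 + 0.4284*p + 0.0324)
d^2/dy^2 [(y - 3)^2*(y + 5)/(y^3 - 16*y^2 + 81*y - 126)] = 6*(5*y^3 - 57*y^2 + 111*y + 317)/(y^6 - 39*y^5 + 633*y^4 - 5473*y^3 + 26586*y^2 - 68796*y + 74088)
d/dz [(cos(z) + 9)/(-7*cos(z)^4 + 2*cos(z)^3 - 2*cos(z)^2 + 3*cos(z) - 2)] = (-21*(1 - cos(2*z))^2/4 - 222*cos(z) + 5*cos(2*z) - 62*cos(3*z) + 55)*sin(z)/(7*cos(z)^4 - 2*cos(z)^3 + 2*cos(z)^2 - 3*cos(z) + 2)^2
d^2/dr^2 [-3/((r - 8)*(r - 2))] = 6*(-(r - 8)^2 - (r - 8)*(r - 2) - (r - 2)^2)/((r - 8)^3*(r - 2)^3)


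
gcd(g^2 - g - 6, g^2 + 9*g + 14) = g + 2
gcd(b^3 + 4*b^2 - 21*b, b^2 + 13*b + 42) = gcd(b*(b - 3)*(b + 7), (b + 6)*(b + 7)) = b + 7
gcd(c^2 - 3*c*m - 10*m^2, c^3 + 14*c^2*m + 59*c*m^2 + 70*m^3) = c + 2*m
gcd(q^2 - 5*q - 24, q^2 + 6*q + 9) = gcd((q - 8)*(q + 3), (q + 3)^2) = q + 3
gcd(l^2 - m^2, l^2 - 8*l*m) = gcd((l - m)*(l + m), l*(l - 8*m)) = 1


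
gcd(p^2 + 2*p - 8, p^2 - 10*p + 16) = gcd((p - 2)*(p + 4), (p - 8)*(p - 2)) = p - 2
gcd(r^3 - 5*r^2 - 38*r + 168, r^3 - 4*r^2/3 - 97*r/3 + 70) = r + 6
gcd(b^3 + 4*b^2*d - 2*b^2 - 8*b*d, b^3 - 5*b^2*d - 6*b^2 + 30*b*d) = b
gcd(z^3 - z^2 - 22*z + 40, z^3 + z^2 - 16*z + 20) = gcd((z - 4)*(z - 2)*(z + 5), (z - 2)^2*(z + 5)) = z^2 + 3*z - 10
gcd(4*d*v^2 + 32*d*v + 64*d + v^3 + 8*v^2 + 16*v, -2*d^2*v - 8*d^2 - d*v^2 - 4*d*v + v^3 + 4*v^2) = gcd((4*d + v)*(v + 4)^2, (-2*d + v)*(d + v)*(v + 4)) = v + 4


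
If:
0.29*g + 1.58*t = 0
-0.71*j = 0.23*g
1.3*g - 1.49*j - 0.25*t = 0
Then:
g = 0.00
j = 0.00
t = 0.00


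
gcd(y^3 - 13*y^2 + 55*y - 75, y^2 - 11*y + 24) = y - 3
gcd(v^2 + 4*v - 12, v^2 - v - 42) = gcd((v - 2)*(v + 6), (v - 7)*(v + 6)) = v + 6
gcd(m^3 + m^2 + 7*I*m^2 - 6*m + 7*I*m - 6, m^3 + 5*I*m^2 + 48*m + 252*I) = m + 6*I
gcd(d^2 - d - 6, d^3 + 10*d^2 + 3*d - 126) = d - 3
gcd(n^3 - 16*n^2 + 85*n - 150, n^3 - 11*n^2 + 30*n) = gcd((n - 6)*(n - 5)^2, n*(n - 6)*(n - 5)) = n^2 - 11*n + 30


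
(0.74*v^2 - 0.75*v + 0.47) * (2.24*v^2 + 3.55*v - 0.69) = 1.6576*v^4 + 0.947*v^3 - 2.1203*v^2 + 2.186*v - 0.3243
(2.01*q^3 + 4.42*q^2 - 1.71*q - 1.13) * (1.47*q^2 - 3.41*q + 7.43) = 2.9547*q^5 - 0.3567*q^4 - 2.6516*q^3 + 37.0106*q^2 - 8.852*q - 8.3959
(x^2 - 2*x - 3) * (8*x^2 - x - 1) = 8*x^4 - 17*x^3 - 23*x^2 + 5*x + 3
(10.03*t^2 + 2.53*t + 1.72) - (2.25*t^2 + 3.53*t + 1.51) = 7.78*t^2 - 1.0*t + 0.21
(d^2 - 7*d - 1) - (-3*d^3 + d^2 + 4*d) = 3*d^3 - 11*d - 1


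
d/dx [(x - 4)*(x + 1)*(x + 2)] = 3*x^2 - 2*x - 10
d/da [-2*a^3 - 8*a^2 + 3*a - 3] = -6*a^2 - 16*a + 3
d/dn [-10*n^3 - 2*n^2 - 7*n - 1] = -30*n^2 - 4*n - 7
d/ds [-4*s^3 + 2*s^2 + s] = -12*s^2 + 4*s + 1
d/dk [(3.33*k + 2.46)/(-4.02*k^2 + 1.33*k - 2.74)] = (13.3866*k^2 + 19.7784*k - 12.396)/(16.1604*k^4 - 10.6932*k^3 + 23.7985*k^2 - 7.2884*k + 7.5076)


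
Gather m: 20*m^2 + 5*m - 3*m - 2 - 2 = 20*m^2 + 2*m - 4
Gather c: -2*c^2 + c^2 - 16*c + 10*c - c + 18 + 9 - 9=-c^2 - 7*c + 18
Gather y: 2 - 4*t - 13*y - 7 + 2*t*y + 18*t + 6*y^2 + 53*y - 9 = 14*t + 6*y^2 + y*(2*t + 40) - 14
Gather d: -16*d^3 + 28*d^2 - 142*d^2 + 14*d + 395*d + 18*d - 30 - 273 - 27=-16*d^3 - 114*d^2 + 427*d - 330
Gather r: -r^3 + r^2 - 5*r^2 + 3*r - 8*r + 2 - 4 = -r^3 - 4*r^2 - 5*r - 2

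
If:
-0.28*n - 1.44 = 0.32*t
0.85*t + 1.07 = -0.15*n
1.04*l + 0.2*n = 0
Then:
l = 0.89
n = -4.64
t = -0.44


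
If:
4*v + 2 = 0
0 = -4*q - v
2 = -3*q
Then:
No Solution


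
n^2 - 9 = (n - 3)*(n + 3)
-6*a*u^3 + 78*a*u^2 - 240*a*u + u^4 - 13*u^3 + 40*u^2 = u*(-6*a + u)*(u - 8)*(u - 5)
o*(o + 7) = o^2 + 7*o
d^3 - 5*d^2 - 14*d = d*(d - 7)*(d + 2)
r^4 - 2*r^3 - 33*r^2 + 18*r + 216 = (r - 6)*(r - 3)*(r + 3)*(r + 4)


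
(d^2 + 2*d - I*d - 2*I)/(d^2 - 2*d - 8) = (d - I)/(d - 4)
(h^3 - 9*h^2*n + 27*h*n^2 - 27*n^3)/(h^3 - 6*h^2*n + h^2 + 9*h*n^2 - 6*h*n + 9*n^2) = (h - 3*n)/(h + 1)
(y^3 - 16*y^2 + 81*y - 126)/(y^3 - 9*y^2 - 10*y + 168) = (y - 3)/(y + 4)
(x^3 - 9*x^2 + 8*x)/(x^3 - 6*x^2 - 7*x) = (-x^2 + 9*x - 8)/(-x^2 + 6*x + 7)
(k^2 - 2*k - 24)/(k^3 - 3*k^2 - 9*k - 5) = (-k^2 + 2*k + 24)/(-k^3 + 3*k^2 + 9*k + 5)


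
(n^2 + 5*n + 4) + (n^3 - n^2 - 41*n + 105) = n^3 - 36*n + 109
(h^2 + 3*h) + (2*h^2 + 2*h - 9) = 3*h^2 + 5*h - 9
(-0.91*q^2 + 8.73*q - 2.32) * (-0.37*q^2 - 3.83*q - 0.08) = 0.3367*q^4 + 0.2552*q^3 - 32.5047*q^2 + 8.1872*q + 0.1856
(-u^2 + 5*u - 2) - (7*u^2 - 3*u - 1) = -8*u^2 + 8*u - 1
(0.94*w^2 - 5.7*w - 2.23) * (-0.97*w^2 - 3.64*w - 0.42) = -0.9118*w^4 + 2.1074*w^3 + 22.5163*w^2 + 10.5112*w + 0.9366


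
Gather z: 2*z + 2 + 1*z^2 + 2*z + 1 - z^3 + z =-z^3 + z^2 + 5*z + 3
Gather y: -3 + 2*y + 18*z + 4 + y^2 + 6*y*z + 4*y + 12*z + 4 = y^2 + y*(6*z + 6) + 30*z + 5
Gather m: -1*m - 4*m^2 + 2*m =-4*m^2 + m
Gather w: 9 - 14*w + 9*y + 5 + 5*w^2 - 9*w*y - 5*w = 5*w^2 + w*(-9*y - 19) + 9*y + 14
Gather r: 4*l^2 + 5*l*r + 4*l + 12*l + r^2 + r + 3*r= 4*l^2 + 16*l + r^2 + r*(5*l + 4)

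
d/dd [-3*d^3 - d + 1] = -9*d^2 - 1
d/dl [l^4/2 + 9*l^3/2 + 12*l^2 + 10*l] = 2*l^3 + 27*l^2/2 + 24*l + 10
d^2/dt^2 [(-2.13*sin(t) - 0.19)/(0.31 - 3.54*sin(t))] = (-1.06581410364015e-14*sin(t)^3 - 4.718466*sin(t)^2 - 0.413198999999993*sin(t) + 9.436932)/(44.361864*sin(t)^3 - 11.654388*sin(t)^2 + 1.020582*sin(t) - 0.029791)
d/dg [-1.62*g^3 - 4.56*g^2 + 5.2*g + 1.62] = -4.86*g^2 - 9.12*g + 5.2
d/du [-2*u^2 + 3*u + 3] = 3 - 4*u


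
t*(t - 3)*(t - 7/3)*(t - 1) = t^4 - 19*t^3/3 + 37*t^2/3 - 7*t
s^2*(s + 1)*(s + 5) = s^4 + 6*s^3 + 5*s^2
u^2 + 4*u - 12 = (u - 2)*(u + 6)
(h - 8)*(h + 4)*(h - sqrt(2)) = h^3 - 4*h^2 - sqrt(2)*h^2 - 32*h + 4*sqrt(2)*h + 32*sqrt(2)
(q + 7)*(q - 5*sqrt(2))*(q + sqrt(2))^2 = q^4 - 3*sqrt(2)*q^3 + 7*q^3 - 21*sqrt(2)*q^2 - 18*q^2 - 126*q - 10*sqrt(2)*q - 70*sqrt(2)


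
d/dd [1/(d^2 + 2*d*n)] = 2*(-d - n)/(d^2*(d + 2*n)^2)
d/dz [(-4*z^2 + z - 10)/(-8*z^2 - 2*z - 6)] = (8*z^2 - 56*z - 13)/(2*(16*z^4 + 8*z^3 + 25*z^2 + 6*z + 9))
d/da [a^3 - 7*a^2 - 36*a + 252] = 3*a^2 - 14*a - 36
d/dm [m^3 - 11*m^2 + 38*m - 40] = 3*m^2 - 22*m + 38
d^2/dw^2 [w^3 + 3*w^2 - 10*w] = 6*w + 6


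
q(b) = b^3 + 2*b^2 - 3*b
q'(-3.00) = 12.00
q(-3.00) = 0.00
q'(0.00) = -3.00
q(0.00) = 0.00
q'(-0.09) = -3.34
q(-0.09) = 0.29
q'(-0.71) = -4.33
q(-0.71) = 2.78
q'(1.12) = 5.24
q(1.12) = 0.55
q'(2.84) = 32.56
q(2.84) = 30.52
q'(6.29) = 140.85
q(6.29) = 309.12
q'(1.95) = 16.21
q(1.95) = 9.17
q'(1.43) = 8.85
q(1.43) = 2.72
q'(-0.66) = -4.33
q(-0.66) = 2.56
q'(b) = 3*b^2 + 4*b - 3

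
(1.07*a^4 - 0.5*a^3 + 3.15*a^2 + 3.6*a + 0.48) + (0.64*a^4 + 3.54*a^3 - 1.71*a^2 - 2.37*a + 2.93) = 1.71*a^4 + 3.04*a^3 + 1.44*a^2 + 1.23*a + 3.41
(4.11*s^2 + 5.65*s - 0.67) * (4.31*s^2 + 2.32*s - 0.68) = 17.7141*s^4 + 33.8867*s^3 + 7.4255*s^2 - 5.3964*s + 0.4556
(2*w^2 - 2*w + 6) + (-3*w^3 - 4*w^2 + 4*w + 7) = -3*w^3 - 2*w^2 + 2*w + 13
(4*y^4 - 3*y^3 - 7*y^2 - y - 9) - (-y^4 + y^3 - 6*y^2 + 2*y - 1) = 5*y^4 - 4*y^3 - y^2 - 3*y - 8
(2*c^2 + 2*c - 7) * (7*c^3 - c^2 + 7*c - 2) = 14*c^5 + 12*c^4 - 37*c^3 + 17*c^2 - 53*c + 14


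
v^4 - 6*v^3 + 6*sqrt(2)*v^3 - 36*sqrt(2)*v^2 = v^2*(v - 6)*(v + 6*sqrt(2))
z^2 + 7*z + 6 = (z + 1)*(z + 6)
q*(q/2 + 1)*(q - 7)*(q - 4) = q^4/2 - 9*q^3/2 + 3*q^2 + 28*q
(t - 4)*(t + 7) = t^2 + 3*t - 28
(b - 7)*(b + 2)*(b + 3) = b^3 - 2*b^2 - 29*b - 42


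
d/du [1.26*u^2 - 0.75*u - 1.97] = 2.52*u - 0.75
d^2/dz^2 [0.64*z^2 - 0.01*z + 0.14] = 1.28000000000000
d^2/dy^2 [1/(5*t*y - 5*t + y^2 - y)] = 2*(-5*t*y + 5*t - y^2 + y + (5*t + 2*y - 1)^2)/(5*t*y - 5*t + y^2 - y)^3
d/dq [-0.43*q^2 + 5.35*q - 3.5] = 5.35 - 0.86*q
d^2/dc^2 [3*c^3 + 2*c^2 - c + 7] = 18*c + 4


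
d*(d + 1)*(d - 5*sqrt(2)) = d^3 - 5*sqrt(2)*d^2 + d^2 - 5*sqrt(2)*d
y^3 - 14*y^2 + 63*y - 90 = (y - 6)*(y - 5)*(y - 3)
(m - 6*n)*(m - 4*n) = m^2 - 10*m*n + 24*n^2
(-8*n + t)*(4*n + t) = -32*n^2 - 4*n*t + t^2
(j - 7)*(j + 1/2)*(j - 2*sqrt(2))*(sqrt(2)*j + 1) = sqrt(2)*j^4 - 13*sqrt(2)*j^3/2 - 3*j^3 - 11*sqrt(2)*j^2/2 + 39*j^2/2 + 21*j/2 + 13*sqrt(2)*j + 7*sqrt(2)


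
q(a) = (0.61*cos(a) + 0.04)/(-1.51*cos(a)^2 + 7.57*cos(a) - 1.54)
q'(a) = (-3.02*sin(a)*cos(a) + 7.57*sin(a))*(0.61*cos(a) + 0.04)/(-1.51*cos(a)^2 + 7.57*cos(a) - 1.54)^2 - 0.61*sin(a)/(-1.51*cos(a)^2 + 7.57*cos(a) - 1.54)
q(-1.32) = 0.78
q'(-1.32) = -18.54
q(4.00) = 0.05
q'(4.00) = -0.01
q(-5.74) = 0.15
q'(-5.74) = 0.02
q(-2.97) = 0.05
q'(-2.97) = -0.00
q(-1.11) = 0.20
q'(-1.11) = -0.39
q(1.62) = -0.01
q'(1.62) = 0.34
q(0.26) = 0.14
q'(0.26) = 0.00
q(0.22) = 0.14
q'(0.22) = 0.00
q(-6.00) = 0.14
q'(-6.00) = 0.00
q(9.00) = 0.05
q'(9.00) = 0.00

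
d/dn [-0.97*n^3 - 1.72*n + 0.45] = -2.91*n^2 - 1.72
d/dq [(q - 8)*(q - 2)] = 2*q - 10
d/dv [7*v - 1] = 7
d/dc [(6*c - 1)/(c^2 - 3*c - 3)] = (-6*c^2 + 2*c - 21)/(c^4 - 6*c^3 + 3*c^2 + 18*c + 9)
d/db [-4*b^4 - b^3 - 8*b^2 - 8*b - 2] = -16*b^3 - 3*b^2 - 16*b - 8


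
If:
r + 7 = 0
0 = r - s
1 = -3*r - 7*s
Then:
No Solution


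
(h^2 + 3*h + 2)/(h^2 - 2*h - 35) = (h^2 + 3*h + 2)/(h^2 - 2*h - 35)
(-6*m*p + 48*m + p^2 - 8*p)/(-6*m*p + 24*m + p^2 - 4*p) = (p - 8)/(p - 4)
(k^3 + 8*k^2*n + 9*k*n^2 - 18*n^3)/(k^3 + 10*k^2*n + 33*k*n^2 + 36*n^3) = (k^2 + 5*k*n - 6*n^2)/(k^2 + 7*k*n + 12*n^2)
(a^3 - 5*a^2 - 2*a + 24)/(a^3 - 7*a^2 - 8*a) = (-a^3 + 5*a^2 + 2*a - 24)/(a*(-a^2 + 7*a + 8))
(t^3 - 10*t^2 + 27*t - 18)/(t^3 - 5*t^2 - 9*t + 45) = (t^2 - 7*t + 6)/(t^2 - 2*t - 15)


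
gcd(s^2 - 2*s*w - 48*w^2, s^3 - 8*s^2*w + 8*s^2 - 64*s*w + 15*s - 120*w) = s - 8*w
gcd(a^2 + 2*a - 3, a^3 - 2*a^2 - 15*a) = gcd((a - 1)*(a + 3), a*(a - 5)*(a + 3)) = a + 3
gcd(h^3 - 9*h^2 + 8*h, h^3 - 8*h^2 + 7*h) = h^2 - h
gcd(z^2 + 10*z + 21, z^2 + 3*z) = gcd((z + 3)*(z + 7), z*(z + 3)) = z + 3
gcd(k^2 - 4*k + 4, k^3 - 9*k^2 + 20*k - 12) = k - 2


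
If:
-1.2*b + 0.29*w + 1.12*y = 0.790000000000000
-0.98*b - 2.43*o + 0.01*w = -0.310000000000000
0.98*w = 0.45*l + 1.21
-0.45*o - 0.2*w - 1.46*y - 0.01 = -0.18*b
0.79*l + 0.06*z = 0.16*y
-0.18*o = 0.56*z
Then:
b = -0.74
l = -0.07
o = 0.43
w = 1.20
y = -0.39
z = -0.14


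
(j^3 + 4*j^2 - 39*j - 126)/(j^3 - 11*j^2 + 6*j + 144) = (j + 7)/(j - 8)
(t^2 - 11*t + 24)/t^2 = 1 - 11/t + 24/t^2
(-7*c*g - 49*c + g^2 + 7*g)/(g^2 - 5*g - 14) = (7*c*g + 49*c - g^2 - 7*g)/(-g^2 + 5*g + 14)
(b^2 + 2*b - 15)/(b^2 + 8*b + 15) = (b - 3)/(b + 3)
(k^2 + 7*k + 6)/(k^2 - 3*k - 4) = (k + 6)/(k - 4)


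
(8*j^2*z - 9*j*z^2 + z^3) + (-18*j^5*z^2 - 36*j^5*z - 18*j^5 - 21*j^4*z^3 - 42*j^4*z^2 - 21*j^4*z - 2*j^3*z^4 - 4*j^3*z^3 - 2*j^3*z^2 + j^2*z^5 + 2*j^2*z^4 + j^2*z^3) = -18*j^5*z^2 - 36*j^5*z - 18*j^5 - 21*j^4*z^3 - 42*j^4*z^2 - 21*j^4*z - 2*j^3*z^4 - 4*j^3*z^3 - 2*j^3*z^2 + j^2*z^5 + 2*j^2*z^4 + j^2*z^3 + 8*j^2*z - 9*j*z^2 + z^3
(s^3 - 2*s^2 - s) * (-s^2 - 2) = -s^5 + 2*s^4 - s^3 + 4*s^2 + 2*s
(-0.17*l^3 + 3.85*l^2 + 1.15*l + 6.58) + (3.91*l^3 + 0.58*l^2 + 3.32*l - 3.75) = 3.74*l^3 + 4.43*l^2 + 4.47*l + 2.83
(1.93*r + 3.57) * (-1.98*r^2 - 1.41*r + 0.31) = -3.8214*r^3 - 9.7899*r^2 - 4.4354*r + 1.1067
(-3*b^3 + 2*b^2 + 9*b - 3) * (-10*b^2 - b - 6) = 30*b^5 - 17*b^4 - 74*b^3 + 9*b^2 - 51*b + 18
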